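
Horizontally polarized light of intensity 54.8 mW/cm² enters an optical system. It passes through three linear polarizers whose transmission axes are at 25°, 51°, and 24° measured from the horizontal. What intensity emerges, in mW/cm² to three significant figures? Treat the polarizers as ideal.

I ≈ 28.9 mW/cm²

I₁ = 54.8 mW/cm² · cos²(25°) = 45.01 mW/cm².
I₂ = I₁ · cos²(26°) = 45.01 · 0.8078 = 36.36 mW/cm².
I₃ = I₂ · cos²(27°) = 36.36 · 0.7939 = 28.87 mW/cm².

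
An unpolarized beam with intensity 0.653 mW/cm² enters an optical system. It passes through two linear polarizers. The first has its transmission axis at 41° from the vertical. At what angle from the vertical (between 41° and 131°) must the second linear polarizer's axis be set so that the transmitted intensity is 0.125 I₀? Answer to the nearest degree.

θ ≈ 101°

Unpolarized light through the first polarizer → I₁ = ½ I₀, now polarized at 41°.
Need I₂/I₀ = 0.125, so cos²(θ − 41°) = 0.125 / 0.5 = 0.25.
θ − 41° = arccos(√0.25) = 60.0°, giving θ ≈ 41 + 60.0 = 101.0°.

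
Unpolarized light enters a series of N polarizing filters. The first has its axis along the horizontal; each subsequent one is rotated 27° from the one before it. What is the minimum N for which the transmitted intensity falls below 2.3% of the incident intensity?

N = 15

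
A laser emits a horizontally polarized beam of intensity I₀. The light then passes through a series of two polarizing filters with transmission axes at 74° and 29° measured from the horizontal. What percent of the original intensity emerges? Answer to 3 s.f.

By Malus's law, I₁ = I₀ cos²(74° − 0°) = I₀ cos²(74°) = 0.07598 I₀.
I₂ = I₁ cos²(29° − 74°) = 0.07598 I₀ · cos²(45°) = 0.03799 I₀.
That is 3.799% of the incident intensity.

≈ 3.80%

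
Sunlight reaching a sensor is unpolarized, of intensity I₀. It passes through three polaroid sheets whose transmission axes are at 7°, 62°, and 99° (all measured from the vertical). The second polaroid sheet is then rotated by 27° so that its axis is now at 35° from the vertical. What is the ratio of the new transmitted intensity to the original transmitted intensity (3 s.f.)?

Before rotation:
Unpolarized light through the first polarizer → I₁ = ½ I₀, now polarized at 7°.
I₂ = I₁ cos²(62° − 7°) = 0.5 I₀ · cos²(55°) = 0.1645 I₀.
I₃ = I₂ cos²(99° − 62°) = 0.1645 I₀ · cos²(37°) = 0.1049 I₀.
After rotation:
Unpolarized light through the first polarizer → I₁ = ½ I₀, now polarized at 7°.
I₂ = I₁ cos²(35° − 7°) = 0.5 I₀ · cos²(28°) = 0.3898 I₀.
I₃ = I₂ cos²(99° − 35°) = 0.3898 I₀ · cos²(64°) = 0.07491 I₀.
Ratio = 0.07491 / 0.1049 = 0.714.

I_new/I_old ≈ 0.714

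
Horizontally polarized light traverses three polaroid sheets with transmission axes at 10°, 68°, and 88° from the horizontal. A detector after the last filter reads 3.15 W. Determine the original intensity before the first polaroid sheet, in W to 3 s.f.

I₀ ≈ 13.1 W

I₁ = I₀ cos²(10° − 0°) = I₀ cos²(10°) = 0.9698 I₀.
I₂ = I₁ cos²(68° − 10°) = 0.9698 I₀ · cos²(58°) = 0.2723 I₀.
I₃ = I₂ cos²(88° − 68°) = 0.2723 I₀ · cos²(20°) = 0.2405 I₀.
So 3.15 W = 0.2405 I₀, giving I₀ = 3.15/0.2405 = 13.1 W.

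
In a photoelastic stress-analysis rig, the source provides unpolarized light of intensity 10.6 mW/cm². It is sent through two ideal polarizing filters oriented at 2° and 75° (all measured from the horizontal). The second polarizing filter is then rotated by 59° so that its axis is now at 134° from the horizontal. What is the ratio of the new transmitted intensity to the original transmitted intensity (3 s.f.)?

I_new/I_old ≈ 5.24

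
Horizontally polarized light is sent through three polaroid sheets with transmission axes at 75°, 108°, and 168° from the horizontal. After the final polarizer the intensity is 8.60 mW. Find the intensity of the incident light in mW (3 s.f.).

I₁ = I₀ cos²(75° − 0°) = I₀ cos²(75°) = 0.06699 I₀.
I₂ = I₁ cos²(108° − 75°) = 0.06699 I₀ · cos²(33°) = 0.04712 I₀.
I₃ = I₂ cos²(168° − 108°) = 0.04712 I₀ · cos²(60°) = 0.01178 I₀.
So 8.60 mW = 0.01178 I₀, giving I₀ = 8.60/0.01178 = 730.1 mW.

I₀ ≈ 730 mW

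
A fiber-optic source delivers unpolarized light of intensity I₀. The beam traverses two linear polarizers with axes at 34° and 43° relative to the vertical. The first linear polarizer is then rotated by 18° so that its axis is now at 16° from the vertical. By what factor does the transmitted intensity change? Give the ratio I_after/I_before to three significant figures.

Before rotation:
Unpolarized light through the first polarizer → I₁ = ½ I₀, now polarized at 34°.
I₂ = I₁ cos²(43° − 34°) = 0.5 I₀ · cos²(9°) = 0.4878 I₀.
After rotation:
Unpolarized light through the first polarizer → I₁ = ½ I₀, now polarized at 16°.
I₂ = I₁ cos²(43° − 16°) = 0.5 I₀ · cos²(27°) = 0.3969 I₀.
Ratio = 0.3969 / 0.4878 = 0.8138.

I_new/I_old ≈ 0.814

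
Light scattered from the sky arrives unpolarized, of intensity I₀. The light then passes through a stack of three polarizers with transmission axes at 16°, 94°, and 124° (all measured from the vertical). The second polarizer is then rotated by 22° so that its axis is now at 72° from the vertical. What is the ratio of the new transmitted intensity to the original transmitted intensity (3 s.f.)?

I_new/I_old ≈ 3.66

Before rotation:
Unpolarized light through the first polarizer → I₁ = ½ I₀, now polarized at 16°.
I₂ = I₁ cos²(94° − 16°) = 0.5 I₀ · cos²(78°) = 0.02161 I₀.
I₃ = I₂ cos²(124° − 94°) = 0.02161 I₀ · cos²(30°) = 0.01621 I₀.
After rotation:
Unpolarized light through the first polarizer → I₁ = ½ I₀, now polarized at 16°.
I₂ = I₁ cos²(72° − 16°) = 0.5 I₀ · cos²(56°) = 0.1563 I₀.
I₃ = I₂ cos²(124° − 72°) = 0.1563 I₀ · cos²(52°) = 0.05926 I₀.
Ratio = 0.05926 / 0.01621 = 3.656.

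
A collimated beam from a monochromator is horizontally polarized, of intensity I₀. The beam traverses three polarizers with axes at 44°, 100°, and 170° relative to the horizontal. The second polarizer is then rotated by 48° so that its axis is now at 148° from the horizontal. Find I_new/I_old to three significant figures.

I_new/I_old ≈ 1.38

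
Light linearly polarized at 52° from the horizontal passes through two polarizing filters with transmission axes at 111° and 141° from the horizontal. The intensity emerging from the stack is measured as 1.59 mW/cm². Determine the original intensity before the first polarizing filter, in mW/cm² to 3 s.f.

I₀ ≈ 7.99 mW/cm²

I₁ = I₀ cos²(111° − 52°) = I₀ cos²(59°) = 0.2653 I₀.
I₂ = I₁ cos²(141° − 111°) = 0.2653 I₀ · cos²(30°) = 0.1989 I₀.
So 1.59 mW/cm² = 0.1989 I₀, giving I₀ = 1.59/0.1989 = 7.992 mW/cm².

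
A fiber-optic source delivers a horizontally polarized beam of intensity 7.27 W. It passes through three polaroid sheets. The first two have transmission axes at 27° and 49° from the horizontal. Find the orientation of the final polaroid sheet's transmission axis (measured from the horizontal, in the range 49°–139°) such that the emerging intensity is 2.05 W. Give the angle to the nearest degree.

θ ≈ 99°

I₁ = I₀ cos²(27° − 0°) = I₀ cos²(27°) = 0.7939 I₀.
I₂ = I₁ cos²(49° − 27°) = 0.7939 I₀ · cos²(22°) = 0.6825 I₀.
Target fraction: 2.05 / 7.27 W = 0.282 of I₀.
Need I₃/I₀ = 0.282, so cos²(θ − 49°) = 0.282 / 0.6825 = 0.4132.
θ − 49° = arccos(√0.4132) = 50.0°, giving θ ≈ 49 + 50.0 = 99.0°.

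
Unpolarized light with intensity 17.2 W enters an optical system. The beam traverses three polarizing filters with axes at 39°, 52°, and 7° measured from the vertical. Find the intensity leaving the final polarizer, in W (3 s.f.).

Unpolarized light through the first polarizer → I₁ = 17.2 W/2 = 8.6 W, polarized at 39°.
I₂ = I₁ · cos²(13°) = 8.6 · 0.9494 = 8.165 W.
I₃ = I₂ · cos²(45°) = 8.165 · 0.5 = 4.082 W.

I ≈ 4.08 W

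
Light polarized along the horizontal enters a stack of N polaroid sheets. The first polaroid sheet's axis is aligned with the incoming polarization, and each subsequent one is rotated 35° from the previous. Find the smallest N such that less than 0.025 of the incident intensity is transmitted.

First polarizer is aligned with the polarization: full transmission.
Each further stage multiplies by cos²(35°) = 0.671.
After N polarizers: T = 0.671^(N−1). Require T < 0.025 ⇒ N−1 > ln(0.025)/ln(0.671) = 9.25, so N−1 ≥ 10 and N = 11.
Check: N=11 gives T = 0.01851 < 0.025; N=10 gives T = 0.02758.

N = 11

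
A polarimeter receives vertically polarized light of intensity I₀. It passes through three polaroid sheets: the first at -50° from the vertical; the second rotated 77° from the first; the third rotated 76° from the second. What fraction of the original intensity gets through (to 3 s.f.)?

I₁ = I₀ cos²(-50° − 0°) = I₀ cos²(50°) = 0.4132 I₀.
I₂ = I₁ cos²(77°) = 0.4132 · 0.0506 I₀ = 0.02091 I₀.
I₃ = I₂ cos²(76°) = 0.02091 · 0.05853 I₀ = 0.001224 I₀.
Transmitted fraction = 0.001224.

≈ 0.00122 I₀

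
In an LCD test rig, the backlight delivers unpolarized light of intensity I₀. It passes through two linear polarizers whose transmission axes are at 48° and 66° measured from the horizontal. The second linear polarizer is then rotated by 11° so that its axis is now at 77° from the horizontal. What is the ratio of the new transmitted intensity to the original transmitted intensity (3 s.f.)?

Before rotation:
Unpolarized light through the first polarizer → I₁ = ½ I₀, now polarized at 48°.
I₂ = I₁ cos²(66° − 48°) = 0.5 I₀ · cos²(18°) = 0.4523 I₀.
After rotation:
Unpolarized light through the first polarizer → I₁ = ½ I₀, now polarized at 48°.
I₂ = I₁ cos²(77° − 48°) = 0.5 I₀ · cos²(29°) = 0.3825 I₀.
Ratio = 0.3825 / 0.4523 = 0.8457.

I_new/I_old ≈ 0.846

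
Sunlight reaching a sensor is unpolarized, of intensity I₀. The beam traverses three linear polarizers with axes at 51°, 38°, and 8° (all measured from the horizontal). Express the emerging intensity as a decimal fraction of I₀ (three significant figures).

≈ 0.356 I₀

Unpolarized light through the first polarizer → I₁ = ½ I₀, now polarized at 51°.
I₂ = I₁ cos²(38° − 51°) = 0.5 I₀ · cos²(13°) = 0.4747 I₀.
I₃ = I₂ cos²(8° − 38°) = 0.4747 I₀ · cos²(30°) = 0.356 I₀.
Transmitted fraction = 0.356.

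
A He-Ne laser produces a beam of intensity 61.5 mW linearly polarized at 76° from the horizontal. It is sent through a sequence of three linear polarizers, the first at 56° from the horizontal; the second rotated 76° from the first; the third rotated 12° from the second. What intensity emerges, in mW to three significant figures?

I ≈ 3.04 mW

I₁ = 61.5 mW · cos²(20°) = 54.31 mW.
I₂ = I₁ · cos²(76°) = 54.31 · 0.05853 = 3.178 mW.
I₃ = I₂ · cos²(12°) = 3.178 · 0.9568 = 3.041 mW.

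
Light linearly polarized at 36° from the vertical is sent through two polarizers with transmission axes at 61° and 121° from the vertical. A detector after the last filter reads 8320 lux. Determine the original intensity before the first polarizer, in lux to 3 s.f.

I₀ ≈ 4.05e4 lux

By Malus's law, I₁ = I₀ cos²(61° − 36°) = I₀ cos²(25°) = 0.8214 I₀.
I₂ = I₁ cos²(121° − 61°) = 0.8214 I₀ · cos²(60°) = 0.2053 I₀.
So 8320 lux = 0.2053 I₀, giving I₀ = 8320/0.2053 = 4.052e+04 lux.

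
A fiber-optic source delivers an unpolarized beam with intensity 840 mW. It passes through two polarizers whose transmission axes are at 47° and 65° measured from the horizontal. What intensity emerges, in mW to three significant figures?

I ≈ 380 mW

Unpolarized light through the first polarizer → I₁ = 840 mW/2 = 420 mW, polarized at 47°.
I₂ = I₁ · cos²(18°) = 420 · 0.9045 = 379.9 mW.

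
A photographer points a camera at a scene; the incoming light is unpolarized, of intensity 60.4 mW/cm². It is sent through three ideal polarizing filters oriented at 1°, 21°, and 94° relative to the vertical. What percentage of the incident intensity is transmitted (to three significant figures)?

≈ 3.77%

Unpolarized light through the first polarizer → I₁ = 60.4 mW/cm²/2 = 30.2 mW/cm², polarized at 1°.
I₂ = I₁ · cos²(20°) = 30.2 · 0.883 = 26.67 mW/cm².
I₃ = I₂ · cos²(73°) = 26.67 · 0.08548 = 2.28 mW/cm².
That is 3.774% of the incident intensity.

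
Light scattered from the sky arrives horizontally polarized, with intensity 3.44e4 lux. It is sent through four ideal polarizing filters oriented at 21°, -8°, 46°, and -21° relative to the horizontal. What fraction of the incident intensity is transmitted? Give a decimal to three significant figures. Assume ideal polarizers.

I/I₀ ≈ 0.0352

I₁ = 3.44e4 lux · cos²(21°) = 2.998e+04 lux.
I₂ = I₁ · cos²(29°) = 2.998e+04 · 0.765 = 2.294e+04 lux.
I₃ = I₂ · cos²(54°) = 2.294e+04 · 0.3455 = 7924 lux.
I₄ = I₃ · cos²(67°) = 7924 · 0.1527 = 1210 lux.
Transmitted fraction = 0.03517.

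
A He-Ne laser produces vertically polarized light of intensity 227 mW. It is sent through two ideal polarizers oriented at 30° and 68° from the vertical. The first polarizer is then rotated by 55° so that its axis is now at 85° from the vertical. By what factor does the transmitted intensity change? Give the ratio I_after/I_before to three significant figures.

Before rotation:
By Malus's law, I₁ = I₀ cos²(30° − 0°) = I₀ cos²(30°) = 0.75 I₀.
I₂ = I₁ cos²(68° − 30°) = 0.75 I₀ · cos²(38°) = 0.4657 I₀.
After rotation:
I₁ = I₀ cos²(85° − 0°) = I₀ cos²(85°) = 0.007596 I₀.
I₂ = I₁ cos²(68° − 85°) = 0.007596 I₀ · cos²(17°) = 0.006947 I₀.
Ratio = 0.006947 / 0.4657 = 0.01492.

I_new/I_old ≈ 0.0149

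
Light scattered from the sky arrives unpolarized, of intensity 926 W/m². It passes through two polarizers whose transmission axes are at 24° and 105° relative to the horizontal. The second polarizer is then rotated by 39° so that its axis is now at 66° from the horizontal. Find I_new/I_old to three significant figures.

I_new/I_old ≈ 22.6

Before rotation:
Unpolarized light through the first polarizer → I₁ = ½ I₀, now polarized at 24°.
I₂ = I₁ cos²(105° − 24°) = 0.5 I₀ · cos²(81°) = 0.01224 I₀.
After rotation:
Unpolarized light through the first polarizer → I₁ = ½ I₀, now polarized at 24°.
I₂ = I₁ cos²(66° − 24°) = 0.5 I₀ · cos²(42°) = 0.2761 I₀.
Ratio = 0.2761 / 0.01224 = 22.57.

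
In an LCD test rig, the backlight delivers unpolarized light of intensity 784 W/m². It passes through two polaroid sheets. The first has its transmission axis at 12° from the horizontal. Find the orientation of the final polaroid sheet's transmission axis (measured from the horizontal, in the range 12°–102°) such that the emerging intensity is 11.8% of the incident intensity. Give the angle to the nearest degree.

θ ≈ 73°

Unpolarized light through the first polarizer → I₁ = ½ I₀, now polarized at 12°.
Need I₂/I₀ = 0.118, so cos²(θ − 12°) = 0.118 / 0.5 = 0.236.
θ − 12° = arccos(√0.236) = 60.9°, giving θ ≈ 12 + 60.9 = 72.9°.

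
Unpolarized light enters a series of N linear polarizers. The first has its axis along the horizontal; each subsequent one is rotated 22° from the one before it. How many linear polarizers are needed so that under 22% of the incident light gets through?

First polarizer halves the unpolarized light: factor 1/2.
Each further stage multiplies by cos²(22°) = 0.8597.
After N polarizers: T = 0.5·0.8597^(N−1). Require T < 0.22 ⇒ N−1 > ln(0.22/0.5)/ln(0.8597) = 5.43, so N−1 ≥ 6 and N = 7.
Check: N=7 gives T = 0.2018 < 0.22; N=6 gives T = 0.2348.

N = 7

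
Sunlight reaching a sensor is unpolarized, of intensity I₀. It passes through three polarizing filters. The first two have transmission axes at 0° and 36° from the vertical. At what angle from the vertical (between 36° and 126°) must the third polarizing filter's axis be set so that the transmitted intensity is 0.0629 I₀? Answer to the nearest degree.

Unpolarized light through the first polarizer → I₁ = ½ I₀, now polarized at 0°.
I₂ = I₁ cos²(36° − 0°) = 0.5 I₀ · cos²(36°) = 0.3273 I₀.
Need I₃/I₀ = 0.0629, so cos²(θ − 36°) = 0.0629 / 0.3273 = 0.1922.
θ − 36° = arccos(√0.1922) = 64.0°, giving θ ≈ 36 + 64.0 = 100.0°.

θ ≈ 100°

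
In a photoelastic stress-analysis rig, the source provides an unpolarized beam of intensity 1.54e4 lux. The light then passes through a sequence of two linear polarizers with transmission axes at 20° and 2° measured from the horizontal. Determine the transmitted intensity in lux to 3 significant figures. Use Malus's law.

Unpolarized light through the first polarizer → I₁ = 1.54e4 lux/2 = 7700 lux, polarized at 20°.
I₂ = I₁ · cos²(18°) = 7700 · 0.9045 = 6965 lux.

I ≈ 6960 lux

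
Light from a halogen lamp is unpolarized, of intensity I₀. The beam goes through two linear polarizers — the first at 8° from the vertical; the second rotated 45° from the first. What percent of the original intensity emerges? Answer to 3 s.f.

≈ 25.0%

Unpolarized light through the first polarizer → I₁ = ½ I₀, now polarized at 8°.
I₂ = I₁ cos²(45°) = 0.5 · 0.5 I₀ = 0.25 I₀.
That is 25% of the incident intensity.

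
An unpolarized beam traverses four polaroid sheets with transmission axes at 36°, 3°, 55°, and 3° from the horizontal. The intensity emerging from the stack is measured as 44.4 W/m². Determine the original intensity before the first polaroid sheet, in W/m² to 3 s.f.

I₀ ≈ 879 W/m²

Unpolarized light through the first polarizer → I₁ = ½ I₀, now polarized at 36°.
I₂ = I₁ cos²(3° − 36°) = 0.5 I₀ · cos²(33°) = 0.3517 I₀.
I₃ = I₂ cos²(55° − 3°) = 0.3517 I₀ · cos²(52°) = 0.1333 I₀.
I₄ = I₃ cos²(3° − 55°) = 0.1333 I₀ · cos²(52°) = 0.05053 I₀.
So 44.4 W/m² = 0.05053 I₀, giving I₀ = 44.4/0.05053 = 878.7 W/m².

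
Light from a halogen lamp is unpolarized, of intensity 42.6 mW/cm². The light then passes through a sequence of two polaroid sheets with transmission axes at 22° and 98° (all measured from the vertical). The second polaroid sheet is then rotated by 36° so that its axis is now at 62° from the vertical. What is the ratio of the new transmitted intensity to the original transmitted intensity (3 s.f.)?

I_new/I_old ≈ 10.0

Before rotation:
Unpolarized light through the first polarizer → I₁ = ½ I₀, now polarized at 22°.
I₂ = I₁ cos²(98° − 22°) = 0.5 I₀ · cos²(76°) = 0.02926 I₀.
After rotation:
Unpolarized light through the first polarizer → I₁ = ½ I₀, now polarized at 22°.
I₂ = I₁ cos²(62° − 22°) = 0.5 I₀ · cos²(40°) = 0.2934 I₀.
Ratio = 0.2934 / 0.02926 = 10.03.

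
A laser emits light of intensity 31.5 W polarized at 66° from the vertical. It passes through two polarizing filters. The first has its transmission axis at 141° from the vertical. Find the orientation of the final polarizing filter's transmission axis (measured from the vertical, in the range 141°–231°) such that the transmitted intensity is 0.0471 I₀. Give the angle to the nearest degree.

I₁ = I₀ cos²(141° − 66°) = I₀ cos²(75°) = 0.06699 I₀.
Need I₂/I₀ = 0.0471, so cos²(θ − 141°) = 0.0471 / 0.06699 = 0.7031.
θ − 141° = arccos(√0.7031) = 33.0°, giving θ ≈ 141 + 33.0 = 174.0°.

θ ≈ 174°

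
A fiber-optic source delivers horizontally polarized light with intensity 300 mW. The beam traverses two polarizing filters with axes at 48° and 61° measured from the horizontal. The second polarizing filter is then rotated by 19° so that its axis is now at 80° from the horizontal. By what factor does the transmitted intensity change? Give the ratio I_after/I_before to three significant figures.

I_new/I_old ≈ 0.758

Before rotation:
I₁ = I₀ cos²(48° − 0°) = I₀ cos²(48°) = 0.4477 I₀.
I₂ = I₁ cos²(61° − 48°) = 0.4477 I₀ · cos²(13°) = 0.4251 I₀.
After rotation:
I₁ = I₀ cos²(48° − 0°) = I₀ cos²(48°) = 0.4477 I₀.
I₂ = I₁ cos²(80° − 48°) = 0.4477 I₀ · cos²(32°) = 0.322 I₀.
Ratio = 0.322 / 0.4251 = 0.7575.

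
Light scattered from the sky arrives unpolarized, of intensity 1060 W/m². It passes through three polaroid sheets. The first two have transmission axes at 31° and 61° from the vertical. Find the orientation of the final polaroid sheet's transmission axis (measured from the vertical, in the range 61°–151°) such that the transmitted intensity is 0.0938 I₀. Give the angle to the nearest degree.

θ ≈ 121°

Unpolarized light through the first polarizer → I₁ = ½ I₀, now polarized at 31°.
I₂ = I₁ cos²(61° − 31°) = 0.5 I₀ · cos²(30°) = 0.375 I₀.
Need I₃/I₀ = 0.0938, so cos²(θ − 61°) = 0.0938 / 0.375 = 0.2501.
θ − 61° = arccos(√0.2501) = 60.0°, giving θ ≈ 61 + 60.0 = 121.0°.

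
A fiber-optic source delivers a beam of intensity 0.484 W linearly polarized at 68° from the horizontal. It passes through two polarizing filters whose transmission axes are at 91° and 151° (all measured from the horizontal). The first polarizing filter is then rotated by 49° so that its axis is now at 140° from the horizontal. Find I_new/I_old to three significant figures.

Before rotation:
I₁ = I₀ cos²(91° − 68°) = I₀ cos²(23°) = 0.8473 I₀.
I₂ = I₁ cos²(151° − 91°) = 0.8473 I₀ · cos²(60°) = 0.2118 I₀.
After rotation:
I₁ = I₀ cos²(140° − 68°) = I₀ cos²(72°) = 0.09549 I₀.
I₂ = I₁ cos²(151° − 140°) = 0.09549 I₀ · cos²(11°) = 0.09201 I₀.
Ratio = 0.09201 / 0.2118 = 0.4344.

I_new/I_old ≈ 0.434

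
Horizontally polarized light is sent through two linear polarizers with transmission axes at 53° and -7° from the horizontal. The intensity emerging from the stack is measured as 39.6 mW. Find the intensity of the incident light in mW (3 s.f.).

I₁ = I₀ cos²(53° − 0°) = I₀ cos²(53°) = 0.3622 I₀.
I₂ = I₁ cos²(-7° − 53°) = 0.3622 I₀ · cos²(60°) = 0.09055 I₀.
So 39.6 mW = 0.09055 I₀, giving I₀ = 39.6/0.09055 = 437.3 mW.

I₀ ≈ 437 mW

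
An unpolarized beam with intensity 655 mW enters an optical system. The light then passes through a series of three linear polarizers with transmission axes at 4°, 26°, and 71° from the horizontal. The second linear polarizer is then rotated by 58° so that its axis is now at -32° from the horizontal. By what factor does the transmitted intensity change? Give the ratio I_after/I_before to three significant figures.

Before rotation:
Unpolarized light through the first polarizer → I₁ = ½ I₀, now polarized at 4°.
I₂ = I₁ cos²(26° − 4°) = 0.5 I₀ · cos²(22°) = 0.4298 I₀.
I₃ = I₂ cos²(71° − 26°) = 0.4298 I₀ · cos²(45°) = 0.2149 I₀.
After rotation:
Unpolarized light through the first polarizer → I₁ = ½ I₀, now polarized at 4°.
I₂ = I₁ cos²(-32° − 4°) = 0.5 I₀ · cos²(36°) = 0.3273 I₀.
Angle between axes 2 and 3: 77°. I₃ = 0.3273 I₀ · cos²(77°) = 0.01656 I₀.
Ratio = 0.01656 / 0.2149 = 0.07705.

I_new/I_old ≈ 0.0771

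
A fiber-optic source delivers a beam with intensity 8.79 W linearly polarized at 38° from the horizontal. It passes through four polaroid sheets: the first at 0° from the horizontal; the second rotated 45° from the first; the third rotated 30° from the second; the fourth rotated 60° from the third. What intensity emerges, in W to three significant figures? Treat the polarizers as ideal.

I ≈ 0.512 W

By Malus's law, I₁ = 8.79 W · cos²(38°) = 5.458 W.
I₂ = I₁ · cos²(45°) = 5.458 · 0.5 = 2.729 W.
I₃ = I₂ · cos²(30°) = 2.729 · 0.75 = 2.047 W.
I₄ = I₃ · cos²(60°) = 2.047 · 0.25 = 0.5117 W.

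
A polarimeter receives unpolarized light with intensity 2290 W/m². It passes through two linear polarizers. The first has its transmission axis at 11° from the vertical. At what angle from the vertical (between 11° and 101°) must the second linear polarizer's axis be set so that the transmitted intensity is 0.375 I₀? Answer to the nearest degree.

Unpolarized light through the first polarizer → I₁ = ½ I₀, now polarized at 11°.
Need I₂/I₀ = 0.375, so cos²(θ − 11°) = 0.375 / 0.5 = 0.75.
θ − 11° = arccos(√0.75) = 30.0°, giving θ ≈ 11 + 30.0 = 41.0°.

θ ≈ 41°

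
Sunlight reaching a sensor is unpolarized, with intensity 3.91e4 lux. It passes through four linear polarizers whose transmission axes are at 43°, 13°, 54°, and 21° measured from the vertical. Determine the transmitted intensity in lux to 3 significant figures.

Unpolarized light through the first polarizer → I₁ = 3.91e4 lux/2 = 1.955e+04 lux, polarized at 43°.
I₂ = I₁ · cos²(30°) = 1.955e+04 · 0.75 = 1.466e+04 lux.
I₃ = I₂ · cos²(41°) = 1.466e+04 · 0.5696 = 8352 lux.
I₄ = I₃ · cos²(33°) = 8352 · 0.7034 = 5874 lux.

I ≈ 5870 lux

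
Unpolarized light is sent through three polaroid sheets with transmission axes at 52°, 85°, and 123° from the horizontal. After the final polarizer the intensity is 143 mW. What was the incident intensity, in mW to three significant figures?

I₀ ≈ 655 mW

Unpolarized light through the first polarizer → I₁ = ½ I₀, now polarized at 52°.
I₂ = I₁ cos²(85° − 52°) = 0.5 I₀ · cos²(33°) = 0.3517 I₀.
I₃ = I₂ cos²(123° − 85°) = 0.3517 I₀ · cos²(38°) = 0.2184 I₀.
So 143 mW = 0.2184 I₀, giving I₀ = 143/0.2184 = 654.8 mW.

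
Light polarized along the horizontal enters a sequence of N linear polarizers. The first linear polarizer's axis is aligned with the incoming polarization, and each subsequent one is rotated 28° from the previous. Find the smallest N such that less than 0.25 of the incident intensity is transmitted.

First polarizer is aligned with the polarization: full transmission.
Each further stage multiplies by cos²(28°) = 0.7796.
After N polarizers: T = 0.7796^(N−1). Require T < 0.25 ⇒ N−1 > ln(0.25)/ln(0.7796) = 5.57, so N−1 ≥ 6 and N = 7.
Check: N=7 gives T = 0.2245 < 0.25; N=6 gives T = 0.288.

N = 7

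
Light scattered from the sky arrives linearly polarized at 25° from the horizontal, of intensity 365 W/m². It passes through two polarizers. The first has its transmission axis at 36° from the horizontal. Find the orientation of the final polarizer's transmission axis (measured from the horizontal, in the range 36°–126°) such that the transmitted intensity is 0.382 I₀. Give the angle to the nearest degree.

θ ≈ 87°

By Malus's law, I₁ = I₀ cos²(36° − 25°) = I₀ cos²(11°) = 0.9636 I₀.
Need I₂/I₀ = 0.382, so cos²(θ − 36°) = 0.382 / 0.9636 = 0.3964.
θ − 36° = arccos(√0.3964) = 51.0°, giving θ ≈ 36 + 51.0 = 87.0°.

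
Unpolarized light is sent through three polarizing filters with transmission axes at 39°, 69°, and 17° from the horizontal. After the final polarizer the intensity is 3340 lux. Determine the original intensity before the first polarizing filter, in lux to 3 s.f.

Unpolarized light through the first polarizer → I₁ = ½ I₀, now polarized at 39°.
I₂ = I₁ cos²(69° − 39°) = 0.5 I₀ · cos²(30°) = 0.375 I₀.
I₃ = I₂ cos²(17° − 69°) = 0.375 I₀ · cos²(52°) = 0.1421 I₀.
So 3340 lux = 0.1421 I₀, giving I₀ = 3340/0.1421 = 2.35e+04 lux.

I₀ ≈ 2.35e4 lux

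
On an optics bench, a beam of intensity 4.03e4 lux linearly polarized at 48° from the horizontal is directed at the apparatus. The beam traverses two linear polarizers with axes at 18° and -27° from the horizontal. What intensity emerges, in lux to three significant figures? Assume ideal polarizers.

I ≈ 1.51e4 lux

I₁ = 4.03e4 lux · cos²(30°) = 3.023e+04 lux.
I₂ = I₁ · cos²(45°) = 3.023e+04 · 0.5 = 1.511e+04 lux.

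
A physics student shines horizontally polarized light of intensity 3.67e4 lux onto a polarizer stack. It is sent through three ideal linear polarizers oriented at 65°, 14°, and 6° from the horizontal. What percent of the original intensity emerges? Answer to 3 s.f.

≈ 6.94%

I₁ = 3.67e4 lux · cos²(65°) = 6555 lux.
I₂ = I₁ · cos²(51°) = 6555 · 0.396 = 2596 lux.
I₃ = I₂ · cos²(8°) = 2596 · 0.9806 = 2546 lux.
That is 6.937% of the incident intensity.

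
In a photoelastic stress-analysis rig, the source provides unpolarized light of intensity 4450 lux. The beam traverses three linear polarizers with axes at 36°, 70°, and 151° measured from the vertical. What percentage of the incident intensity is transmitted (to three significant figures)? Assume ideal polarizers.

≈ 0.841%

Unpolarized light through the first polarizer → I₁ = 4450 lux/2 = 2225 lux, polarized at 36°.
I₂ = I₁ · cos²(34°) = 2225 · 0.6873 = 1529 lux.
I₃ = I₂ · cos²(81°) = 1529 · 0.02447 = 37.42 lux.
That is 0.841% of the incident intensity.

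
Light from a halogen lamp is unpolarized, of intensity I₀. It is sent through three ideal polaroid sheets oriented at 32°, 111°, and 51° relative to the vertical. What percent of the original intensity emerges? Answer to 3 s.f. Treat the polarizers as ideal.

≈ 0.455%

Unpolarized light through the first polarizer → I₁ = ½ I₀, now polarized at 32°.
I₂ = I₁ cos²(111° − 32°) = 0.5 I₀ · cos²(79°) = 0.0182 I₀.
I₃ = I₂ cos²(51° − 111°) = 0.0182 I₀ · cos²(60°) = 0.004551 I₀.
That is 0.4551% of the incident intensity.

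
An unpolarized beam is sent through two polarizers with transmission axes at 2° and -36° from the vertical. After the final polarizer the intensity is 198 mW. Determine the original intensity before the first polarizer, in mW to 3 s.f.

I₀ ≈ 638 mW

Unpolarized light through the first polarizer → I₁ = ½ I₀, now polarized at 2°.
I₂ = I₁ cos²(-36° − 2°) = 0.5 I₀ · cos²(38°) = 0.3105 I₀.
So 198 mW = 0.3105 I₀, giving I₀ = 198/0.3105 = 637.7 mW.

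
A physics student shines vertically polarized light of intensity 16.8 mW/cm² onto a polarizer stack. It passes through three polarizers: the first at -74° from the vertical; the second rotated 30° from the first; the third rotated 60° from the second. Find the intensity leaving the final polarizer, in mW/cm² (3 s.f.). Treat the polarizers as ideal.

By Malus's law, I₁ = 16.8 mW/cm² · cos²(74°) = 1.276 mW/cm².
I₂ = I₁ · cos²(30°) = 1.276 · 0.75 = 0.9573 mW/cm².
I₃ = I₂ · cos²(60°) = 0.9573 · 0.25 = 0.2393 mW/cm².

I ≈ 0.239 mW/cm²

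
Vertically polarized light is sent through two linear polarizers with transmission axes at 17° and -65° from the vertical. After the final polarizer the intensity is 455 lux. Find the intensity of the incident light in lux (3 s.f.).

I₀ ≈ 2.57e4 lux

By Malus's law, I₁ = I₀ cos²(17° − 0°) = I₀ cos²(17°) = 0.9145 I₀.
I₂ = I₁ cos²(-65° − 17°) = 0.9145 I₀ · cos²(82°) = 0.01771 I₀.
So 455 lux = 0.01771 I₀, giving I₀ = 455/0.01771 = 2.569e+04 lux.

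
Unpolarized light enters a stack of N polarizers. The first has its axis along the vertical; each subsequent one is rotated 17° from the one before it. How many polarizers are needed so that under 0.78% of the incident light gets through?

N = 48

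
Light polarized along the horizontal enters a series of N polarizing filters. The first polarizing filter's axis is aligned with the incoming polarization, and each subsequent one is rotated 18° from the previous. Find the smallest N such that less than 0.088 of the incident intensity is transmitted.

N = 26

First polarizer is aligned with the polarization: full transmission.
Each further stage multiplies by cos²(18°) = 0.9045.
After N polarizers: T = 0.9045^(N−1). Require T < 0.088 ⇒ N−1 > ln(0.088)/ln(0.9045) = 24.22, so N−1 ≥ 25 and N = 26.
Check: N=26 gives T = 0.08134 < 0.088; N=25 gives T = 0.08993.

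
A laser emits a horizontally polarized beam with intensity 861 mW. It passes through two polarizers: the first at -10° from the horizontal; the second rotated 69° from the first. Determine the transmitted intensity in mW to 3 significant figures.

I₁ = 861 mW · cos²(10°) = 835 mW.
I₂ = I₁ · cos²(69°) = 835 · 0.1284 = 107.2 mW.

I ≈ 107 mW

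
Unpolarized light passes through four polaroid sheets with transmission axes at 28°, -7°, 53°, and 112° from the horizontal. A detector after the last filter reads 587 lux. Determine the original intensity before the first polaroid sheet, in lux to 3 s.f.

Unpolarized light through the first polarizer → I₁ = ½ I₀, now polarized at 28°.
I₂ = I₁ cos²(-7° − 28°) = 0.5 I₀ · cos²(35°) = 0.3355 I₀.
I₃ = I₂ cos²(53° + 7°) = 0.3355 I₀ · cos²(60°) = 0.08388 I₀.
I₄ = I₃ cos²(112° − 53°) = 0.08388 I₀ · cos²(59°) = 0.02225 I₀.
So 587 lux = 0.02225 I₀, giving I₀ = 587/0.02225 = 2.638e+04 lux.

I₀ ≈ 2.64e4 lux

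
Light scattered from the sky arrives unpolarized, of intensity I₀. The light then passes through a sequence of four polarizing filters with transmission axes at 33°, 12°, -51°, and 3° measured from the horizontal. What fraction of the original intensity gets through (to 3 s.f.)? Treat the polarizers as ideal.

Unpolarized light through the first polarizer → I₁ = ½ I₀, now polarized at 33°.
I₂ = I₁ cos²(12° − 33°) = 0.5 I₀ · cos²(21°) = 0.4358 I₀.
I₃ = I₂ cos²(-51° − 12°) = 0.4358 I₀ · cos²(63°) = 0.08982 I₀.
I₄ = I₃ cos²(3° + 51°) = 0.08982 I₀ · cos²(54°) = 0.03103 I₀.
Transmitted fraction = 0.03103.

≈ 0.0310 I₀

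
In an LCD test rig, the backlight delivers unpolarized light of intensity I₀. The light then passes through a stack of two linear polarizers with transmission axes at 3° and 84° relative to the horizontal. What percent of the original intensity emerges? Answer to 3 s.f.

≈ 1.22%

Unpolarized light through the first polarizer → I₁ = ½ I₀, now polarized at 3°.
I₂ = I₁ cos²(84° − 3°) = 0.5 I₀ · cos²(81°) = 0.01224 I₀.
That is 1.224% of the incident intensity.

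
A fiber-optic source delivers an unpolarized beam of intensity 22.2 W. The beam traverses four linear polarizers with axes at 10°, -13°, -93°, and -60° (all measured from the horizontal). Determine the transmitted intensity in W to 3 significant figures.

I ≈ 0.199 W

Unpolarized light through the first polarizer → I₁ = 22.2 W/2 = 11.1 W, polarized at 10°.
I₂ = I₁ · cos²(23°) = 11.1 · 0.8473 = 9.405 W.
I₃ = I₂ · cos²(80°) = 9.405 · 0.03015 = 0.2836 W.
I₄ = I₃ · cos²(33°) = 0.2836 · 0.7034 = 0.1995 W.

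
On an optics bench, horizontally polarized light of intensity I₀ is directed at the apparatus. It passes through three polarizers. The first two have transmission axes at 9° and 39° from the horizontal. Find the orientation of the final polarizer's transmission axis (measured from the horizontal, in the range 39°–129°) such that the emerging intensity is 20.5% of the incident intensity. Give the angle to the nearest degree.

θ ≈ 97°

I₁ = I₀ cos²(9° − 0°) = I₀ cos²(9°) = 0.9755 I₀.
I₂ = I₁ cos²(39° − 9°) = 0.9755 I₀ · cos²(30°) = 0.7316 I₀.
Need I₃/I₀ = 0.205, so cos²(θ − 39°) = 0.205 / 0.7316 = 0.2802.
θ − 39° = arccos(√0.2802) = 58.0°, giving θ ≈ 39 + 58.0 = 97.0°.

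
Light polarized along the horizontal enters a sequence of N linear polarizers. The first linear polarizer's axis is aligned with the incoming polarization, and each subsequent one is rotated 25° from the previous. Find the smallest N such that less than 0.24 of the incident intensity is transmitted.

N = 9

First polarizer is aligned with the polarization: full transmission.
Each further stage multiplies by cos²(25°) = 0.8214.
After N polarizers: T = 0.8214^(N−1). Require T < 0.24 ⇒ N−1 > ln(0.24)/ln(0.8214) = 7.25, so N−1 ≥ 8 and N = 9.
Check: N=9 gives T = 0.2072 < 0.24; N=8 gives T = 0.2523.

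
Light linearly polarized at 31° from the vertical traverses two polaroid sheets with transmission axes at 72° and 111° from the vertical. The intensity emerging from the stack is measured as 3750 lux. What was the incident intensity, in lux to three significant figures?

I₀ ≈ 1.09e4 lux

I₁ = I₀ cos²(72° − 31°) = I₀ cos²(41°) = 0.5696 I₀.
I₂ = I₁ cos²(111° − 72°) = 0.5696 I₀ · cos²(39°) = 0.344 I₀.
So 3750 lux = 0.344 I₀, giving I₀ = 3750/0.344 = 1.09e+04 lux.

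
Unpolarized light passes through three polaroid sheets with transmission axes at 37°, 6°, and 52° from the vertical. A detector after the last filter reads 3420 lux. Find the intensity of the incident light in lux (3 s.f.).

I₀ ≈ 1.93e4 lux

Unpolarized light through the first polarizer → I₁ = ½ I₀, now polarized at 37°.
I₂ = I₁ cos²(6° − 37°) = 0.5 I₀ · cos²(31°) = 0.3674 I₀.
I₃ = I₂ cos²(52° − 6°) = 0.3674 I₀ · cos²(46°) = 0.1773 I₀.
So 3420 lux = 0.1773 I₀, giving I₀ = 3420/0.1773 = 1.929e+04 lux.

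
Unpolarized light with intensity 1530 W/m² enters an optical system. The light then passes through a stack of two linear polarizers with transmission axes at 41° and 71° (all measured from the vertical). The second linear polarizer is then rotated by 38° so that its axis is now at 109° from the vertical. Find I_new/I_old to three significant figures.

Before rotation:
Unpolarized light through the first polarizer → I₁ = ½ I₀, now polarized at 41°.
I₂ = I₁ cos²(71° − 41°) = 0.5 I₀ · cos²(30°) = 0.375 I₀.
After rotation:
Unpolarized light through the first polarizer → I₁ = ½ I₀, now polarized at 41°.
I₂ = I₁ cos²(109° − 41°) = 0.5 I₀ · cos²(68°) = 0.07017 I₀.
Ratio = 0.07017 / 0.375 = 0.1871.

I_new/I_old ≈ 0.187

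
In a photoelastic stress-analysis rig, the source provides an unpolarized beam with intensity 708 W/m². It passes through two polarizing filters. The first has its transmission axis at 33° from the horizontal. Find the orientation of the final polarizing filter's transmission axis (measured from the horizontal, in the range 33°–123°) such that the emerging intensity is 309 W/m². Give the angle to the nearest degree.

θ ≈ 54°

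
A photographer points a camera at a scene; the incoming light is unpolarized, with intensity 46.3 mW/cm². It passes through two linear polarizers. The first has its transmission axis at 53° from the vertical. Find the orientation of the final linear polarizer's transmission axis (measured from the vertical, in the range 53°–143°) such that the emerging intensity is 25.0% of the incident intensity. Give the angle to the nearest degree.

Unpolarized light through the first polarizer → I₁ = ½ I₀, now polarized at 53°.
Need I₂/I₀ = 0.25, so cos²(θ − 53°) = 0.25 / 0.5 = 0.5.
θ − 53° = arccos(√0.5) = 45.0°, giving θ ≈ 53 + 45.0 = 98.0°.

θ ≈ 98°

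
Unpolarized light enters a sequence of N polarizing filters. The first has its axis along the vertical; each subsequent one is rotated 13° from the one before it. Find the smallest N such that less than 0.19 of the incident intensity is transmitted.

First polarizer halves the unpolarized light: factor 1/2.
Each further stage multiplies by cos²(13°) = 0.9494.
After N polarizers: T = 0.5·0.9494^(N−1). Require T < 0.19 ⇒ N−1 > ln(0.19/0.5)/ln(0.9494) = 18.63, so N−1 ≥ 19 and N = 20.
Check: N=20 gives T = 0.1864 < 0.19; N=19 gives T = 0.1964.

N = 20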